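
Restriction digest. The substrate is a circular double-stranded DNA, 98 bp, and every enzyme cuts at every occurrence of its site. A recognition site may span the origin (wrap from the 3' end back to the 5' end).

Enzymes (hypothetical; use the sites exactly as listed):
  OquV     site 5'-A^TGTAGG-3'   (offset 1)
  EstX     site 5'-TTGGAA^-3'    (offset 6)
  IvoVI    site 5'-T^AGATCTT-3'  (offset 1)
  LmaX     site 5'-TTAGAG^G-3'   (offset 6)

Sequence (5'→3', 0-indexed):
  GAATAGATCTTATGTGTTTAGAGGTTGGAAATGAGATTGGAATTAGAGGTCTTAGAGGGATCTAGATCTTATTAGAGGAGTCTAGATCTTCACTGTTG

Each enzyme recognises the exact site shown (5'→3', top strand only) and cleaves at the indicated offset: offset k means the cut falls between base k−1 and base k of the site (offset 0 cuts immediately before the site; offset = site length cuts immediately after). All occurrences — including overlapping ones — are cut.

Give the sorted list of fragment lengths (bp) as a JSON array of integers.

[1,6,6,6,7,9,12,14,18,19]

Scan for sites:
  OquV (ATGTAGG, off=1): no sites
  EstX (TTGGAA, off=6): starts [24, 36, 95] → cuts [3, 30, 42]
  IvoVI (TAGATCTT, off=1): starts [3, 62, 82] → cuts [4, 63, 83]
  LmaX (TTAGAGG, off=6): starts [17, 42, 51, 71] → cuts [23, 48, 57, 77]

All cut coordinates (distinct, sorted): [3, 4, 23, 30, 42, 48, 57, 63, 77, 83]

Fragments:
  3→4: 1 bp
  4→23: 19 bp
  23→30: 7 bp
  30→42: 12 bp
  42→48: 6 bp
  48→57: 9 bp
  57→63: 6 bp
  63→77: 14 bp
  77→83: 6 bp
  83→3 (wrap): 98-83+3 = 18 bp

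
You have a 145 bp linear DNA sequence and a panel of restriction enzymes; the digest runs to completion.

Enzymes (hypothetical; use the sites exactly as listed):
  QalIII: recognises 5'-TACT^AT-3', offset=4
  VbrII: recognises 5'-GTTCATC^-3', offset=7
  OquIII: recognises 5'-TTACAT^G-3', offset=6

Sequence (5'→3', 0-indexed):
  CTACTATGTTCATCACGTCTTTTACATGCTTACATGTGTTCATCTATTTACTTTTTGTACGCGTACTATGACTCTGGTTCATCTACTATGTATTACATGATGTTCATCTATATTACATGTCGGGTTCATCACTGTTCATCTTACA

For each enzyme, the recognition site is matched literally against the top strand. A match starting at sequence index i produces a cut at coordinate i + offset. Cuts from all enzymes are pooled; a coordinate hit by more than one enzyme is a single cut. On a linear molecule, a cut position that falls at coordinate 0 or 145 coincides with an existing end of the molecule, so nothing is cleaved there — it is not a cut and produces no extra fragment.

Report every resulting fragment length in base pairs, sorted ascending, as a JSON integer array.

[4,5,5,8,9,9,10,10,10,11,12,13,16,23]

Scan for sites:
  QalIII (TACTAT, off=4): starts [1, 63, 83] → cuts [5, 67, 87]
  VbrII (GTTCATC, off=7): starts [7, 37, 76, 101, 123, 133] → cuts [14, 44, 83, 108, 130, 140]
  OquIII (TTACATG, off=6): starts [21, 29, 92, 112] → cuts [27, 35, 98, 118]

All cut coordinates (distinct, sorted): [5, 14, 27, 35, 44, 67, 83, 87, 98, 108, 118, 130, 140]

Fragment lengths:
  [0,5): 5 bp
  [5,14): 9 bp
  [14,27): 13 bp
  [27,35): 8 bp
  [35,44): 9 bp
  [44,67): 23 bp
  [67,83): 16 bp
  [83,87): 4 bp
  [87,98): 11 bp
  [98,108): 10 bp
  [108,118): 10 bp
  [118,130): 12 bp
  [130,140): 10 bp
  [140,145): 5 bp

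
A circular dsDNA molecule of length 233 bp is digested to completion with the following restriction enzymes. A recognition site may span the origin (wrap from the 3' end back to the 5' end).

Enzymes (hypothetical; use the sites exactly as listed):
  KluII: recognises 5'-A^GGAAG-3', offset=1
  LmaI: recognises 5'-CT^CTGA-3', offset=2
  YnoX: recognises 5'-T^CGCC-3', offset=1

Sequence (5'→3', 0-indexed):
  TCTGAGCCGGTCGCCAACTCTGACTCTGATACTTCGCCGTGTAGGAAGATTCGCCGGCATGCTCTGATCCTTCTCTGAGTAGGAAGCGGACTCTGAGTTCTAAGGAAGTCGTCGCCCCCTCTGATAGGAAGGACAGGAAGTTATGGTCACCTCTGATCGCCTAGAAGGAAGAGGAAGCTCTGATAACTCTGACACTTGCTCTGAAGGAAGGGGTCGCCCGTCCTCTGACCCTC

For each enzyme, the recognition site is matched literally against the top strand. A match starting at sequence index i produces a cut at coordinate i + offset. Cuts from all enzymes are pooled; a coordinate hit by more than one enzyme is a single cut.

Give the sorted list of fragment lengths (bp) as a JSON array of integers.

[5,5,6,6,6,7,7,8,8,8,9,9,9,9,9,9,9,10,10,10,11,11,11,12,12,17]

Scan for sites:
  KluII (AGGAAG, off=1): starts [42, 80, 102, 125, 134, 165, 171, 204] → cuts [43, 81, 103, 126, 135, 166, 172, 205]
  LmaI (CTCTGA, off=2): starts [17, 23, 61, 72, 90, 118, 150, 177, 186, 198, 222, 232] → cuts [1, 19, 25, 63, 74, 92, 120, 152, 179, 188, 200, 224]
  YnoX (TCGCC, off=1): starts [10, 33, 50, 111, 156, 213] → cuts [11, 34, 51, 112, 157, 214]

Pooled cuts: [1, 11, 19, 25, 34, 43, 51, 63, 74, 81, 92, 103, 112, 120, 126, 135, 152, 157, 166, 172, 179, 188, 200, 205, 214, 224]

Fragments:
  1→11: 10 bp
  11→19: 8 bp
  19→25: 6 bp
  25→34: 9 bp
  34→43: 9 bp
  43→51: 8 bp
  51→63: 12 bp
  63→74: 11 bp
  74→81: 7 bp
  81→92: 11 bp
  92→103: 11 bp
  103→112: 9 bp
  112→120: 8 bp
  120→126: 6 bp
  126→135: 9 bp
  135→152: 17 bp
  152→157: 5 bp
  157→166: 9 bp
  166→172: 6 bp
  172→179: 7 bp
  179→188: 9 bp
  188→200: 12 bp
  200→205: 5 bp
  205→214: 9 bp
  214→224: 10 bp
  224→1 (wrap): 233-224+1 = 10 bp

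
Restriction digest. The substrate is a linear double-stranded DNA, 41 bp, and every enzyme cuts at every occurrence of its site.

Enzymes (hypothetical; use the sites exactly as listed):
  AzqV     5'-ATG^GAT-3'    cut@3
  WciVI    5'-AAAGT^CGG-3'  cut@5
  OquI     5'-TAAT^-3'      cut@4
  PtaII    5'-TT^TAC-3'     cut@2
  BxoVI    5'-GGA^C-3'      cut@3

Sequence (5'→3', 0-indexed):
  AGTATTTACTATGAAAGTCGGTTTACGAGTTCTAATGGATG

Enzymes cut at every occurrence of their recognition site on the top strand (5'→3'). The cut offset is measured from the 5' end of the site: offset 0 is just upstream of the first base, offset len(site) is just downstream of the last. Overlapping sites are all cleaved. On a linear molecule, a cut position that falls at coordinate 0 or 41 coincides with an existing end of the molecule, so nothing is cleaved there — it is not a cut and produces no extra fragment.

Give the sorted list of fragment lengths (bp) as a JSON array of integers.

[1,4,5,6,12,13]

Site scan:
  AzqV (ATGGAT, off=3): starts [34] → cuts [37]
  WciVI (AAAGTCGG, off=5): starts [13] → cuts [18]
  OquI (TAAT, off=4): starts [32] → cuts [36]
  PtaII (TTTAC, off=2): starts [4, 21] → cuts [6, 23]
  BxoVI (GGAC, off=3): no sites

Pooled cuts: [6, 18, 23, 36, 37]

Fragment lengths:
  [0,6): 6 bp
  [6,18): 12 bp
  [18,23): 5 bp
  [23,36): 13 bp
  [36,37): 1 bp
  [37,41): 4 bp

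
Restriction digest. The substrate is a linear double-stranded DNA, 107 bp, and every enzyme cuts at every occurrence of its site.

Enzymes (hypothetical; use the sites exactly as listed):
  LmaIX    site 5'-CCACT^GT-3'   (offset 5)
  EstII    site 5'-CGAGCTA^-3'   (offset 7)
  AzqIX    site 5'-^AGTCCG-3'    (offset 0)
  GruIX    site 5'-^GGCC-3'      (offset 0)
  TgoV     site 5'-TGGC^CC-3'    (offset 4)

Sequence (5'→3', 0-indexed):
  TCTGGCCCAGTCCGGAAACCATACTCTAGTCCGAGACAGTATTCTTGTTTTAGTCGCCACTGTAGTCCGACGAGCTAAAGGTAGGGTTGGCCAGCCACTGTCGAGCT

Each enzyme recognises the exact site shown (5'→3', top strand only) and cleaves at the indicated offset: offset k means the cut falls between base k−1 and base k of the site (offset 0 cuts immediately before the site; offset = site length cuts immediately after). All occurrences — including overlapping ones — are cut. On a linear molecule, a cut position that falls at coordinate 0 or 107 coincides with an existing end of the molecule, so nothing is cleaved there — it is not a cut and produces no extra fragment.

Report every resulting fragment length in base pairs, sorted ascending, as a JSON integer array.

[2,2,3,3,8,11,11,14,19,34]

Per-enzyme occurrences:
  LmaIX CCACTGT/5: at [56, 94] ⇒ [61, 99]
  EstII CGAGCTA/7: at [70] ⇒ [77]
  AzqIX AGTCCG/0: at [8, 27, 63] ⇒ [8, 27, 63]
  GruIX GGCC/0: at [3, 88] ⇒ [3, 88]
  TgoV TGGCCC/4: at [2] ⇒ [6]

Pooled cuts: [3, 6, 8, 27, 61, 63, 77, 88, 99]

Fragment lengths:
  [0,3): 3 bp
  [3,6): 3 bp
  [6,8): 2 bp
  [8,27): 19 bp
  [27,61): 34 bp
  [61,63): 2 bp
  [63,77): 14 bp
  [77,88): 11 bp
  [88,99): 11 bp
  [99,107): 8 bp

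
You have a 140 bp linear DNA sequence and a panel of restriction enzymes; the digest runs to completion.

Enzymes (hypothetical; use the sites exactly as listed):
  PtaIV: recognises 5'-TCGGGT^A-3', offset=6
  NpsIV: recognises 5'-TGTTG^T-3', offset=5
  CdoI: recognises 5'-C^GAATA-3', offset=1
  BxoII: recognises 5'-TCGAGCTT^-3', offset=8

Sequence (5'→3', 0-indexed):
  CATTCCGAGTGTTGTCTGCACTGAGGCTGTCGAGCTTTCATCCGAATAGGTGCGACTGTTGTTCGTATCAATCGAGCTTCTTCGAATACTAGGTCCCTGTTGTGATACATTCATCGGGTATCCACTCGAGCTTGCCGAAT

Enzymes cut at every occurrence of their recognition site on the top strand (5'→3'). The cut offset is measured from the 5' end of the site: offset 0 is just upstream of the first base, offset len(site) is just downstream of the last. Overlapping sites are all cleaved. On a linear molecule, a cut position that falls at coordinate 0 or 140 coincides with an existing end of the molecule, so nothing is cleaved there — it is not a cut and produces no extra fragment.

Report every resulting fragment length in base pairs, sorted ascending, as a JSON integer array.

[4,6,7,14,14,17,18,18,19,23]

Scan for sites:
  PtaIV TCGGGTA/6: at [113] ⇒ [119]
  NpsIV TGTTGT/5: at [9, 56, 97] ⇒ [14, 61, 102]
  CdoI CGAATA/1: at [42, 82] ⇒ [43, 83]
  BxoII TCGAGCTT/8: at [29, 71, 125] ⇒ [37, 79, 133]

All cut coordinates (distinct, sorted): [14, 37, 43, 61, 79, 83, 102, 119, 133]

Fragment lengths:
  [0,14): 14 bp
  [14,37): 23 bp
  [37,43): 6 bp
  [43,61): 18 bp
  [61,79): 18 bp
  [79,83): 4 bp
  [83,102): 19 bp
  [102,119): 17 bp
  [119,133): 14 bp
  [133,140): 7 bp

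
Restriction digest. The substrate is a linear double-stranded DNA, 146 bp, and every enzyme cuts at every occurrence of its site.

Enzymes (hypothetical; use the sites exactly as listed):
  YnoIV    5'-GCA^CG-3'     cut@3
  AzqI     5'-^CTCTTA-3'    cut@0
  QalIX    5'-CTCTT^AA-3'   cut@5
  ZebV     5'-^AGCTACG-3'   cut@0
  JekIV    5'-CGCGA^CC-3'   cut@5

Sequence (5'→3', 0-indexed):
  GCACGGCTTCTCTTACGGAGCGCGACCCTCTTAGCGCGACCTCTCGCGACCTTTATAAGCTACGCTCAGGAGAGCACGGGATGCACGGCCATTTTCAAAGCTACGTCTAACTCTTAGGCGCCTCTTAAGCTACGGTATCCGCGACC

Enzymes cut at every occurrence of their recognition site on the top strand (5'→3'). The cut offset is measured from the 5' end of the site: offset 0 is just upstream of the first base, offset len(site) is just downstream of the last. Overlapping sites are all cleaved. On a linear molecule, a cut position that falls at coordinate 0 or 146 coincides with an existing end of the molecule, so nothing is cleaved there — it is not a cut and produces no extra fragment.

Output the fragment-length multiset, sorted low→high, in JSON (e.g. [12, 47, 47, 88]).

Per-enzyme occurrences:
  YnoIV (GCACG, off=3): starts [0, 73, 82] → cuts [3, 76, 85]
  AzqI (CTCTTA, off=0): starts [9, 27, 110, 121] → cuts [9, 27, 110, 121]
  QalIX (CTCTTAA, off=5): starts [121] → cuts [126]
  ZebV (AGCTACG, off=0): starts [57, 98, 127] → cuts [57, 98, 127]
  JekIV (CGCGACC, off=5): starts [20, 34, 44, 139] → cuts [25, 39, 49, 144]

All cut coordinates (distinct, sorted): [3, 9, 25, 27, 39, 49, 57, 76, 85, 98, 110, 121, 126, 127, 144]

Fragments:
  [0,3): 3 bp
  [3,9): 6 bp
  [9,25): 16 bp
  [25,27): 2 bp
  [27,39): 12 bp
  [39,49): 10 bp
  [49,57): 8 bp
  [57,76): 19 bp
  [76,85): 9 bp
  [85,98): 13 bp
  [98,110): 12 bp
  [110,121): 11 bp
  [121,126): 5 bp
  [126,127): 1 bp
  [127,144): 17 bp
  [144,146): 2 bp

[1,2,2,3,5,6,8,9,10,11,12,12,13,16,17,19]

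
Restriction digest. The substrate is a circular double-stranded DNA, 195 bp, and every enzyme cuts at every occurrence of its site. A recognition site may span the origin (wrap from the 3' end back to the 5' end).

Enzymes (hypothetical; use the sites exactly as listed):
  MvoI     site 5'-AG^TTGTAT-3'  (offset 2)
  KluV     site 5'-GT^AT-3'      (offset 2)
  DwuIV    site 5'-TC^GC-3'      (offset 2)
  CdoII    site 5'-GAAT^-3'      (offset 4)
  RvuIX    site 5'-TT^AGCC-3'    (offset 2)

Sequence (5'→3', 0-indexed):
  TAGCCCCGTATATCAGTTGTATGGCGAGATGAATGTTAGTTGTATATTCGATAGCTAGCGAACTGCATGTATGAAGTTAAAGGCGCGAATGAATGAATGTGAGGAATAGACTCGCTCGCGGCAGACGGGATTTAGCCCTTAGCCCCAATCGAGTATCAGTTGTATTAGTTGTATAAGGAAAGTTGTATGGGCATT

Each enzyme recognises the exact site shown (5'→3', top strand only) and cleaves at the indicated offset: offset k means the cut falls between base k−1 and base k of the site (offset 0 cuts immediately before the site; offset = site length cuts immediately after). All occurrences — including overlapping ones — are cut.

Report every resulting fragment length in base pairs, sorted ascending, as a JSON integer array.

[4,4,4,4,4,4,4,4,5,5,5,6,7,7,8,9,10,10,14,14,16,20,27]

Site scan:
  MvoI AGTTGTAT/2: at [14, 37, 157, 166, 180] ⇒ [16, 39, 159, 168, 182]
  KluV GTAT/2: at [7, 18, 41, 68, 152, 161, 170, 184] ⇒ [9, 20, 43, 70, 154, 163, 172, 186]
  DwuIV TCGC/2: at [111, 115] ⇒ [113, 117]
  CdoII GAAT/4: at [30, 86, 90, 94, 103] ⇒ [34, 90, 94, 98, 107]
  RvuIX TTAGCC/2: at [131, 138, 194] ⇒ [1, 133, 140]

Pooled cuts: [1, 9, 16, 20, 34, 39, 43, 70, 90, 94, 98, 107, 113, 117, 133, 140, 154, 159, 163, 168, 172, 182, 186]

Fragment lengths:
  1→9: 8 bp
  9→16: 7 bp
  16→20: 4 bp
  20→34: 14 bp
  34→39: 5 bp
  39→43: 4 bp
  43→70: 27 bp
  70→90: 20 bp
  90→94: 4 bp
  94→98: 4 bp
  98→107: 9 bp
  107→113: 6 bp
  113→117: 4 bp
  117→133: 16 bp
  133→140: 7 bp
  140→154: 14 bp
  154→159: 5 bp
  159→163: 4 bp
  163→168: 5 bp
  168→172: 4 bp
  172→182: 10 bp
  182→186: 4 bp
  186→1 (wrap): 195-186+1 = 10 bp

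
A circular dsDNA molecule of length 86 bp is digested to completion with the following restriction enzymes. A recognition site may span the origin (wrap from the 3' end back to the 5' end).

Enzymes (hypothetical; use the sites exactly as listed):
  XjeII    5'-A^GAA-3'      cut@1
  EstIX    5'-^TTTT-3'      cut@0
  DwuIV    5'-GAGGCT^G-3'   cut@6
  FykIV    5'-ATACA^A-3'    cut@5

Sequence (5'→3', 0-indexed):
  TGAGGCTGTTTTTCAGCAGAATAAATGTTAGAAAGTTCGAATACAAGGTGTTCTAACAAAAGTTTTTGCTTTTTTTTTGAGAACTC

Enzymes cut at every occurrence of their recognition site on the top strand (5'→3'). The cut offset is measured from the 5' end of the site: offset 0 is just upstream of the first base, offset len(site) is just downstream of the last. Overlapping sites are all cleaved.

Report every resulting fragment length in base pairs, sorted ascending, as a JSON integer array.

Site scan:
  XjeII (AGAA, off=1): starts [17, 29, 79] → cuts [18, 30, 80]
  EstIX (TTTT, off=0): starts [8, 9, 62, 63, 69, 70, 71, 72, 73, 74] → cuts [8, 9, 62, 63, 69, 70, 71, 72, 73, 74]
  DwuIV (GAGGCTG, off=6): starts [1] → cuts [7]
  FykIV (ATACAA, off=5): starts [40] → cuts [45]

All cut coordinates (distinct, sorted): [7, 8, 9, 18, 30, 45, 62, 63, 69, 70, 71, 72, 73, 74, 80]

Fragment lengths:
  7→8: 1 bp
  8→9: 1 bp
  9→18: 9 bp
  18→30: 12 bp
  30→45: 15 bp
  45→62: 17 bp
  62→63: 1 bp
  63→69: 6 bp
  69→70: 1 bp
  70→71: 1 bp
  71→72: 1 bp
  72→73: 1 bp
  73→74: 1 bp
  74→80: 6 bp
  80→7 (wrap): 86-80+7 = 13 bp

[1,1,1,1,1,1,1,1,6,6,9,12,13,15,17]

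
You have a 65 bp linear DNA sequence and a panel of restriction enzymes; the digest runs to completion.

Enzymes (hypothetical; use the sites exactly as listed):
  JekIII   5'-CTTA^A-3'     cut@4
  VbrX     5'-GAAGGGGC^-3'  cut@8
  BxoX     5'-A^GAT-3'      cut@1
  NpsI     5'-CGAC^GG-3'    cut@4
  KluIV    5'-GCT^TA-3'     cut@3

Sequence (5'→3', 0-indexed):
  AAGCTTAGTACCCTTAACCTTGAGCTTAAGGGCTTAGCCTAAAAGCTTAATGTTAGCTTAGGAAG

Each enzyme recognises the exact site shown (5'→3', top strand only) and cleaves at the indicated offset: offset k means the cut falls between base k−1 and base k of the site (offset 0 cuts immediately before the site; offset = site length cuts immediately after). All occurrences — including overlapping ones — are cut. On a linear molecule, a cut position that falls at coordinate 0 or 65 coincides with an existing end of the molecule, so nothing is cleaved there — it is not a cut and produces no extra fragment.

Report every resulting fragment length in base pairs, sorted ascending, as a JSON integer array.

[2,2,5,6,7,9,10,11,13]

Per-enzyme occurrences:
  JekIII CTTAA/4: at [12, 24, 45] ⇒ [16, 28, 49]
  VbrX (GAAGGGGC, off=8): no sites
  BxoX (AGAT, off=1): no sites
  NpsI (CGACGG, off=4): no sites
  KluIV GCTTA/3: at [2, 23, 31, 44, 55] ⇒ [5, 26, 34, 47, 58]

All cut coordinates (distinct, sorted): [5, 16, 26, 28, 34, 47, 49, 58]

Fragments:
  [0,5): 5 bp
  [5,16): 11 bp
  [16,26): 10 bp
  [26,28): 2 bp
  [28,34): 6 bp
  [34,47): 13 bp
  [47,49): 2 bp
  [49,58): 9 bp
  [58,65): 7 bp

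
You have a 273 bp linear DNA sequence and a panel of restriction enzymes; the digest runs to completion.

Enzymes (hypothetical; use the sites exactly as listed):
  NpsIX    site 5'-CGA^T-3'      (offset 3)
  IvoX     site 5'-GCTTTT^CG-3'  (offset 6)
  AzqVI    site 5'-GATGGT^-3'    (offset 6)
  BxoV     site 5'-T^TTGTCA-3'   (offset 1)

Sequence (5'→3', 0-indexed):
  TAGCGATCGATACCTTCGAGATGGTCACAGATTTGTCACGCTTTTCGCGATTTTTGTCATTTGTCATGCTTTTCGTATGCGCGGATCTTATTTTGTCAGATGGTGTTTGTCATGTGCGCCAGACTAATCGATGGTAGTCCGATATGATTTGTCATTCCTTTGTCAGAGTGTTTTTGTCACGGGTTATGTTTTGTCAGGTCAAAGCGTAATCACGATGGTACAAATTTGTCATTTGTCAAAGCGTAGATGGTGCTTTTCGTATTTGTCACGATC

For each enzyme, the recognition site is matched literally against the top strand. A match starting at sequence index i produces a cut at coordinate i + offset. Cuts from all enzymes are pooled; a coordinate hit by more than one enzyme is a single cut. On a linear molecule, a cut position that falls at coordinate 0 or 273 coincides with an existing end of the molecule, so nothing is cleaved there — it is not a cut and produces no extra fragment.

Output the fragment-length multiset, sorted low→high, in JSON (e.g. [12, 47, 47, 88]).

[2,2,3,4,4,4,5,5,6,6,6,6,7,7,7,7,9,11,12,13,13,14,15,17,19,19,25,25]

Site scan:
  NpsIX (CGAT, off=3): starts [3, 7, 47, 128, 139, 212, 268] → cuts [6, 10, 50, 131, 142, 215, 271]
  IvoX (GCTTTTCG, off=6): starts [39, 67, 251] → cuts [45, 73, 257]
  AzqVI (GATGGT, off=6): starts [19, 98, 129, 213, 245] → cuts [25, 104, 135, 219, 251]
  BxoV (TTTGTCA, off=1): starts [31, 52, 59, 91, 105, 147, 158, 172, 189, 224, 231, 261] → cuts [32, 53, 60, 92, 106, 148, 159, 173, 190, 225, 232, 262]

All cut coordinates (distinct, sorted): [6, 10, 25, 32, 45, 50, 53, 60, 73, 92, 104, 106, 131, 135, 142, 148, 159, 173, 190, 215, 219, 225, 232, 251, 257, 262, 271]

Fragments:
  [0,6): 6 bp
  [6,10): 4 bp
  [10,25): 15 bp
  [25,32): 7 bp
  [32,45): 13 bp
  [45,50): 5 bp
  [50,53): 3 bp
  [53,60): 7 bp
  [60,73): 13 bp
  [73,92): 19 bp
  [92,104): 12 bp
  [104,106): 2 bp
  [106,131): 25 bp
  [131,135): 4 bp
  [135,142): 7 bp
  [142,148): 6 bp
  [148,159): 11 bp
  [159,173): 14 bp
  [173,190): 17 bp
  [190,215): 25 bp
  [215,219): 4 bp
  [219,225): 6 bp
  [225,232): 7 bp
  [232,251): 19 bp
  [251,257): 6 bp
  [257,262): 5 bp
  [262,271): 9 bp
  [271,273): 2 bp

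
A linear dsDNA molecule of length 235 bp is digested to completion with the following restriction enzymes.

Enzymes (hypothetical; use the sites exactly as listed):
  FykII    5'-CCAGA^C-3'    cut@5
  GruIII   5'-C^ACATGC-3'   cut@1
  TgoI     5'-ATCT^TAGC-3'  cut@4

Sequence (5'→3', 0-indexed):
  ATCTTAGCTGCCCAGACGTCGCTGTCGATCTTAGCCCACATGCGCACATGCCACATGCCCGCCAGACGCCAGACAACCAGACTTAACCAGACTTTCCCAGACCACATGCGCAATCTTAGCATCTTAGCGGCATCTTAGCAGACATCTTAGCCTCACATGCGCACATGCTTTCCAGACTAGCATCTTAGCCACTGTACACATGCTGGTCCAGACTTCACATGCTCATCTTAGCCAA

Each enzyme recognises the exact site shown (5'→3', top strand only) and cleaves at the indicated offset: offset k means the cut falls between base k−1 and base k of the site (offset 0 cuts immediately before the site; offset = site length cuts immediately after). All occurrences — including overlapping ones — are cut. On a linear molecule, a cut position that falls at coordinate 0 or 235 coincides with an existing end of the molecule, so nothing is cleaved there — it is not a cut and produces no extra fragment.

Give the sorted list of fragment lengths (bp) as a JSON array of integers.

Scan for sites:
  FykII (CCAGAC, off=5): starts [11, 61, 68, 76, 86, 96, 171, 207] → cuts [16, 66, 73, 81, 91, 101, 176, 212]
  GruIII (CACATGC, off=1): starts [36, 44, 51, 102, 153, 161, 196, 215] → cuts [37, 45, 52, 103, 154, 162, 197, 216]
  TgoI (ATCTTAGC, off=4): starts [0, 27, 112, 120, 131, 143, 181, 224] → cuts [4, 31, 116, 124, 135, 147, 185, 228]

All cut coordinates (distinct, sorted): [4, 16, 31, 37, 45, 52, 66, 73, 81, 91, 101, 103, 116, 124, 135, 147, 154, 162, 176, 185, 197, 212, 216, 228]

Fragment lengths:
  [0,4): 4 bp
  [4,16): 12 bp
  [16,31): 15 bp
  [31,37): 6 bp
  [37,45): 8 bp
  [45,52): 7 bp
  [52,66): 14 bp
  [66,73): 7 bp
  [73,81): 8 bp
  [81,91): 10 bp
  [91,101): 10 bp
  [101,103): 2 bp
  [103,116): 13 bp
  [116,124): 8 bp
  [124,135): 11 bp
  [135,147): 12 bp
  [147,154): 7 bp
  [154,162): 8 bp
  [162,176): 14 bp
  [176,185): 9 bp
  [185,197): 12 bp
  [197,212): 15 bp
  [212,216): 4 bp
  [216,228): 12 bp
  [228,235): 7 bp

[2,4,4,6,7,7,7,7,8,8,8,8,9,10,10,11,12,12,12,12,13,14,14,15,15]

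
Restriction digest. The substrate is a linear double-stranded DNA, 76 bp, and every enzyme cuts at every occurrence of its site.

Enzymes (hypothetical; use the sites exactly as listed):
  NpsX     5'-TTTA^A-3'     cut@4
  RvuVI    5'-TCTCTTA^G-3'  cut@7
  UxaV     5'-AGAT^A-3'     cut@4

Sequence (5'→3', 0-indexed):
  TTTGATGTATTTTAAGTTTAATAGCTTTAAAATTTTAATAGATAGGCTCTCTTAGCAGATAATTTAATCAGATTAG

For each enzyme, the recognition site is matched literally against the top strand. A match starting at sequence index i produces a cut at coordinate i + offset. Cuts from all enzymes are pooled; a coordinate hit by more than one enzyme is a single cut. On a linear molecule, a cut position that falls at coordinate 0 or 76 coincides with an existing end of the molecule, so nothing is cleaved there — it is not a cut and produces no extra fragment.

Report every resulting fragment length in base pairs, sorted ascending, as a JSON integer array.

Scan for sites:
  NpsX (TTTAA, off=4): starts [10, 16, 25, 33, 62] → cuts [14, 20, 29, 37, 66]
  RvuVI (TCTCTTAG, off=7): starts [47] → cuts [54]
  UxaV (AGATA, off=4): starts [39, 56] → cuts [43, 60]

All cut coordinates (distinct, sorted): [14, 20, 29, 37, 43, 54, 60, 66]

Fragments:
  [0,14): 14 bp
  [14,20): 6 bp
  [20,29): 9 bp
  [29,37): 8 bp
  [37,43): 6 bp
  [43,54): 11 bp
  [54,60): 6 bp
  [60,66): 6 bp
  [66,76): 10 bp

[6,6,6,6,8,9,10,11,14]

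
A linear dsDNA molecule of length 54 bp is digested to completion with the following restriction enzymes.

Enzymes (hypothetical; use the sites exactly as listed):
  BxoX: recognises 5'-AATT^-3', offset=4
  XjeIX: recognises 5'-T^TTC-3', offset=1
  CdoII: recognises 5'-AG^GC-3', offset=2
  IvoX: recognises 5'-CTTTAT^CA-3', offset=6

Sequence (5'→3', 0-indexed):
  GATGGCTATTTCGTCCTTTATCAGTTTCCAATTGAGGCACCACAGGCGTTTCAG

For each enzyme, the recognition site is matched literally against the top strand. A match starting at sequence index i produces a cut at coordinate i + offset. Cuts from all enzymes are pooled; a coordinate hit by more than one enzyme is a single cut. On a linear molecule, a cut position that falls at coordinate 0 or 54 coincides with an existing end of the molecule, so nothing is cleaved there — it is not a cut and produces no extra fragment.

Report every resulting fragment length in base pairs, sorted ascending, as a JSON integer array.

Per-enzyme occurrences:
  BxoX AATT/4: at [29] ⇒ [33]
  XjeIX TTTC/1: at [8, 24, 48] ⇒ [9, 25, 49]
  CdoII AGGC/2: at [34, 43] ⇒ [36, 45]
  IvoX CTTTATCA/6: at [15] ⇒ [21]

All cut coordinates (distinct, sorted): [9, 21, 25, 33, 36, 45, 49]

Fragment lengths:
  [0,9): 9 bp
  [9,21): 12 bp
  [21,25): 4 bp
  [25,33): 8 bp
  [33,36): 3 bp
  [36,45): 9 bp
  [45,49): 4 bp
  [49,54): 5 bp

[3,4,4,5,8,9,9,12]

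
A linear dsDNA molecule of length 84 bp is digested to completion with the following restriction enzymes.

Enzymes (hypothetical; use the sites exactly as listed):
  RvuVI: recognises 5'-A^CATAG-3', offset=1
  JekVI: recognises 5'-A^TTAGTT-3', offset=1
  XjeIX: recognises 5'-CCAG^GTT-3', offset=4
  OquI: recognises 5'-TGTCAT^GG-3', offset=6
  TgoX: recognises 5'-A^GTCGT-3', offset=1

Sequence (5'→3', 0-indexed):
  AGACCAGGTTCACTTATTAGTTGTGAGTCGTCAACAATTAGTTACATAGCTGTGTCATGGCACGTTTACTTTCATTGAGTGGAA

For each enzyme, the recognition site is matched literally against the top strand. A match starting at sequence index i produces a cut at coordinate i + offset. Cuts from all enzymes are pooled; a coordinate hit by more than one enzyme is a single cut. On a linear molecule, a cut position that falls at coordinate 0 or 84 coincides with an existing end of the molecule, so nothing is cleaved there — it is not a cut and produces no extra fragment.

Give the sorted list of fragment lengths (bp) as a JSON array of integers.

Site scan:
  RvuVI (ACATAG, off=1): starts [43] → cuts [44]
  JekVI (ATTAGTT, off=1): starts [15, 36] → cuts [16, 37]
  XjeIX (CCAGGTT, off=4): starts [3] → cuts [7]
  OquI (TGTCATGG, off=6): starts [52] → cuts [58]
  TgoX (AGTCGT, off=1): starts [25] → cuts [26]

Pooled cuts: [7, 16, 26, 37, 44, 58]

Fragment lengths:
  [0,7): 7 bp
  [7,16): 9 bp
  [16,26): 10 bp
  [26,37): 11 bp
  [37,44): 7 bp
  [44,58): 14 bp
  [58,84): 26 bp

[7,7,9,10,11,14,26]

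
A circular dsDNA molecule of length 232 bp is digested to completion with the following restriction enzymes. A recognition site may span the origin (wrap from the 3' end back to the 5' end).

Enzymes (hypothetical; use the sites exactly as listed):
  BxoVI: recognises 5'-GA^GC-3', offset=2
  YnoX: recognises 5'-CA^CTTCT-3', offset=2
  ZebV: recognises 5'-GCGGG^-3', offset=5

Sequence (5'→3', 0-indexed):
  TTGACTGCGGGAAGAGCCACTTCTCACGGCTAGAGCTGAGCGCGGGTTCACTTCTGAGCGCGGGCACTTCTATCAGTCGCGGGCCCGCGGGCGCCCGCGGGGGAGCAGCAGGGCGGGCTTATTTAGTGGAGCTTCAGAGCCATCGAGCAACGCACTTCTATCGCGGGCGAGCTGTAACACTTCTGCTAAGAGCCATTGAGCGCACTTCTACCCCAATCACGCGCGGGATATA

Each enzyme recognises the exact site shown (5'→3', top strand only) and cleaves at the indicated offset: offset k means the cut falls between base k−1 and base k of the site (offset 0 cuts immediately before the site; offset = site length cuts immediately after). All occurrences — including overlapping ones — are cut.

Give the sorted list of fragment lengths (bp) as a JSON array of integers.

Per-enzyme occurrences:
  BxoVI (GAGC, off=2): starts [13, 32, 37, 55, 102, 128, 136, 144, 168, 189, 197] → cuts [15, 34, 39, 57, 104, 130, 138, 146, 170, 191, 199]
  YnoX (CACTTCT, off=2): starts [17, 48, 64, 152, 177, 202] → cuts [19, 50, 66, 154, 179, 204]
  ZebV (GCGGG, off=5): starts [6, 41, 59, 78, 86, 96, 112, 162, 222] → cuts [11, 46, 64, 83, 91, 101, 117, 167, 227]

All cut coordinates (distinct, sorted): [11, 15, 19, 34, 39, 46, 50, 57, 64, 66, 83, 91, 101, 104, 117, 130, 138, 146, 154, 167, 170, 179, 191, 199, 204, 227]

Fragment lengths:
  11→15: 4 bp
  15→19: 4 bp
  19→34: 15 bp
  34→39: 5 bp
  39→46: 7 bp
  46→50: 4 bp
  50→57: 7 bp
  57→64: 7 bp
  64→66: 2 bp
  66→83: 17 bp
  83→91: 8 bp
  91→101: 10 bp
  101→104: 3 bp
  104→117: 13 bp
  117→130: 13 bp
  130→138: 8 bp
  138→146: 8 bp
  146→154: 8 bp
  154→167: 13 bp
  167→170: 3 bp
  170→179: 9 bp
  179→191: 12 bp
  191→199: 8 bp
  199→204: 5 bp
  204→227: 23 bp
  227→11 (wrap): 232-227+11 = 16 bp

[2,3,3,4,4,4,5,5,7,7,7,8,8,8,8,8,9,10,12,13,13,13,15,16,17,23]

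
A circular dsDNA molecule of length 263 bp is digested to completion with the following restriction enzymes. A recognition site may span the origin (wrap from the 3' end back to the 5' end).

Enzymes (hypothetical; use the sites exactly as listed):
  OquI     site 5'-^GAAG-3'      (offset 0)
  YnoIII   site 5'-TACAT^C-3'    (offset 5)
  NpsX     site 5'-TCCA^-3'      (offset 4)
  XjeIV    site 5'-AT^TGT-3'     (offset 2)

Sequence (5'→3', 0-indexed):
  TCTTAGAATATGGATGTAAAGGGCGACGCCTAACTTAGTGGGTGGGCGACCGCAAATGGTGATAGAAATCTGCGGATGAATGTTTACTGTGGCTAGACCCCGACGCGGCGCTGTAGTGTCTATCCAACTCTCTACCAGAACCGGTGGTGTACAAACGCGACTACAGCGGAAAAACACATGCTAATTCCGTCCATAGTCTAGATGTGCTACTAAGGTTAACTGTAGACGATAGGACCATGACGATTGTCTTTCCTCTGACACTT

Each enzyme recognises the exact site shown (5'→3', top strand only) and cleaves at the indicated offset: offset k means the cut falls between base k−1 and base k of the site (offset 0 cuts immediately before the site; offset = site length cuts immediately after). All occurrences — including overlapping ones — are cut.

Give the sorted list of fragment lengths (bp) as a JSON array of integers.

Scan for sites:
  OquI (GAAG, off=0): no sites
  YnoIII (TACATC, off=5): no sites
  NpsX (TCCA, off=4): starts [122, 189] → cuts [126, 193]
  XjeIV (ATTGT, off=2): starts [242] → cuts [244]

All cut coordinates (distinct, sorted): [126, 193, 244]

Fragments:
  126→193: 67 bp
  193→244: 51 bp
  244→126 (wrap): 263-244+126 = 145 bp

[51,67,145]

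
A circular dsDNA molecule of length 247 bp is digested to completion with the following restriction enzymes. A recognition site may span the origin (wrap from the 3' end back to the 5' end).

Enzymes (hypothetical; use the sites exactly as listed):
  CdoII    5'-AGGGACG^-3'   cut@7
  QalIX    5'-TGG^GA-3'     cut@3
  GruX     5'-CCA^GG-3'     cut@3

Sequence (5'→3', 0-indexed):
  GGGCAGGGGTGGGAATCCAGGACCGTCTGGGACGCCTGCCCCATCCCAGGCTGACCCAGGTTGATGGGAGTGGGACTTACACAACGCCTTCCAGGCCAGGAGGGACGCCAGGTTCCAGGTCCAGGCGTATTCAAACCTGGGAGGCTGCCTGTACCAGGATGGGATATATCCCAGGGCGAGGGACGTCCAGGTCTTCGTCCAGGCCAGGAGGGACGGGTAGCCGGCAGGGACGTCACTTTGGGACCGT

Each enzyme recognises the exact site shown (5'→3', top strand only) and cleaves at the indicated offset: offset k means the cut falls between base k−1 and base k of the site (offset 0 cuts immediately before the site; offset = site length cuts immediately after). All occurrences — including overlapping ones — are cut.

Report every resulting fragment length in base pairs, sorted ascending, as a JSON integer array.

Scan for sites:
  CdoII AGGGACG/7: at [100, 178, 208, 225] ⇒ [107, 185, 215, 232]
  QalIX TGGGA/3: at [9, 27, 64, 70, 137, 159, 238] ⇒ [12, 30, 67, 73, 140, 162, 241]
  GruX CCAGG/3: at [16, 45, 55, 90, 95, 107, 114, 120, 153, 170, 186, 198, 203] ⇒ [19, 48, 58, 93, 98, 110, 117, 123, 156, 173, 189, 201, 206]

All cut coordinates (distinct, sorted): [12, 19, 30, 48, 58, 67, 73, 93, 98, 107, 110, 117, 123, 140, 156, 162, 173, 185, 189, 201, 206, 215, 232, 241]

Fragment lengths:
  12→19: 7 bp
  19→30: 11 bp
  30→48: 18 bp
  48→58: 10 bp
  58→67: 9 bp
  67→73: 6 bp
  73→93: 20 bp
  93→98: 5 bp
  98→107: 9 bp
  107→110: 3 bp
  110→117: 7 bp
  117→123: 6 bp
  123→140: 17 bp
  140→156: 16 bp
  156→162: 6 bp
  162→173: 11 bp
  173→185: 12 bp
  185→189: 4 bp
  189→201: 12 bp
  201→206: 5 bp
  206→215: 9 bp
  215→232: 17 bp
  232→241: 9 bp
  241→12 (wrap): 247-241+12 = 18 bp

[3,4,5,5,6,6,6,7,7,9,9,9,9,10,11,11,12,12,16,17,17,18,18,20]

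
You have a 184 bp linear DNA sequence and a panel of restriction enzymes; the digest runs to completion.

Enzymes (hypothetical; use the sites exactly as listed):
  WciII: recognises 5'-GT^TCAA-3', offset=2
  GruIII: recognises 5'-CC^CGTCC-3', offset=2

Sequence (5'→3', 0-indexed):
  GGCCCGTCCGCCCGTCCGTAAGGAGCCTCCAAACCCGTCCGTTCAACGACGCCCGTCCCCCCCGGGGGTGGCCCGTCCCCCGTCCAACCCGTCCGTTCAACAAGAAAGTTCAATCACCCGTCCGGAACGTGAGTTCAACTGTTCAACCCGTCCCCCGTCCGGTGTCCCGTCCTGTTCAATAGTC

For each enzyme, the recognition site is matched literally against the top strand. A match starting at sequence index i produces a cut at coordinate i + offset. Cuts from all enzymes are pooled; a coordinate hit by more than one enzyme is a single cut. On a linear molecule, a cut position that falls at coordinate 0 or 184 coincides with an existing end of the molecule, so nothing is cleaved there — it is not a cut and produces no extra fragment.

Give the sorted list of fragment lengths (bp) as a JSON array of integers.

[4,6,7,7,7,7,8,8,8,9,9,9,11,12,13,16,20,23]

Scan for sites:
  WciII GTTCAA/2: at [40, 94, 107, 132, 140, 173] ⇒ [42, 96, 109, 134, 142, 175]
  GruIII CCCGTCC/2: at [2, 10, 33, 51, 71, 78, 87, 116, 146, 153, 165] ⇒ [4, 12, 35, 53, 73, 80, 89, 118, 148, 155, 167]

Pooled cuts: [4, 12, 35, 42, 53, 73, 80, 89, 96, 109, 118, 134, 142, 148, 155, 167, 175]

Fragments:
  [0,4): 4 bp
  [4,12): 8 bp
  [12,35): 23 bp
  [35,42): 7 bp
  [42,53): 11 bp
  [53,73): 20 bp
  [73,80): 7 bp
  [80,89): 9 bp
  [89,96): 7 bp
  [96,109): 13 bp
  [109,118): 9 bp
  [118,134): 16 bp
  [134,142): 8 bp
  [142,148): 6 bp
  [148,155): 7 bp
  [155,167): 12 bp
  [167,175): 8 bp
  [175,184): 9 bp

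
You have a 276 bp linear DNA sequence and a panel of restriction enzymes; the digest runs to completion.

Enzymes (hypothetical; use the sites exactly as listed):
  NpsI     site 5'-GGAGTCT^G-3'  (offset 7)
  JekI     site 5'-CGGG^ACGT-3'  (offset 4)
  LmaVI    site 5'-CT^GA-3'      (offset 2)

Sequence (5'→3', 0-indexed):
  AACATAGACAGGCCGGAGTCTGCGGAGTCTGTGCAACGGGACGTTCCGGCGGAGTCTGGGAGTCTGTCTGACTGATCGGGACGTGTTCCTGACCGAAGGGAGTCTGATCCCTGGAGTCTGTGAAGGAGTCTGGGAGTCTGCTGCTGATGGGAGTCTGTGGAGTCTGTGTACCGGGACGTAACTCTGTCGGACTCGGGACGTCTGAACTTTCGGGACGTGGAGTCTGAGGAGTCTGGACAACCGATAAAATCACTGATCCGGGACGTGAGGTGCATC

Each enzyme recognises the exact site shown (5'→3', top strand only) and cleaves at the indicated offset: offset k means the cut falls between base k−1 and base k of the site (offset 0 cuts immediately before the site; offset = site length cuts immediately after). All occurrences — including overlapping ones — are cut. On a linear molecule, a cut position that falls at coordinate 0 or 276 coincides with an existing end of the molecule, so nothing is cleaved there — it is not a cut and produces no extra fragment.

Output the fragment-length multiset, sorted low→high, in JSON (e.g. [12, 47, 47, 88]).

[4,4,6,6,7,8,8,8,9,9,9,10,10,10,11,11,11,12,14,14,15,17,20,21,22]

Scan for sites:
  NpsI (GGAGTCTG, off=7): starts [14, 23, 50, 58, 98, 112, 124, 132, 149, 158, 218, 227] → cuts [21, 30, 57, 65, 105, 119, 131, 139, 156, 165, 225, 234]
  JekI (CGGGACGT, off=4): starts [36, 76, 171, 193, 210, 258] → cuts [40, 80, 175, 197, 214, 262]
  LmaVI (CTGA, off=2): starts [67, 71, 88, 103, 143, 201, 223, 252] → cuts [69, 73, 90, 105, 145, 203, 225, 254]

All cut coordinates (distinct, sorted): [21, 30, 40, 57, 65, 69, 73, 80, 90, 105, 119, 131, 139, 145, 156, 165, 175, 197, 203, 214, 225, 234, 254, 262]

Fragment lengths:
  [0,21): 21 bp
  [21,30): 9 bp
  [30,40): 10 bp
  [40,57): 17 bp
  [57,65): 8 bp
  [65,69): 4 bp
  [69,73): 4 bp
  [73,80): 7 bp
  [80,90): 10 bp
  [90,105): 15 bp
  [105,119): 14 bp
  [119,131): 12 bp
  [131,139): 8 bp
  [139,145): 6 bp
  [145,156): 11 bp
  [156,165): 9 bp
  [165,175): 10 bp
  [175,197): 22 bp
  [197,203): 6 bp
  [203,214): 11 bp
  [214,225): 11 bp
  [225,234): 9 bp
  [234,254): 20 bp
  [254,262): 8 bp
  [262,276): 14 bp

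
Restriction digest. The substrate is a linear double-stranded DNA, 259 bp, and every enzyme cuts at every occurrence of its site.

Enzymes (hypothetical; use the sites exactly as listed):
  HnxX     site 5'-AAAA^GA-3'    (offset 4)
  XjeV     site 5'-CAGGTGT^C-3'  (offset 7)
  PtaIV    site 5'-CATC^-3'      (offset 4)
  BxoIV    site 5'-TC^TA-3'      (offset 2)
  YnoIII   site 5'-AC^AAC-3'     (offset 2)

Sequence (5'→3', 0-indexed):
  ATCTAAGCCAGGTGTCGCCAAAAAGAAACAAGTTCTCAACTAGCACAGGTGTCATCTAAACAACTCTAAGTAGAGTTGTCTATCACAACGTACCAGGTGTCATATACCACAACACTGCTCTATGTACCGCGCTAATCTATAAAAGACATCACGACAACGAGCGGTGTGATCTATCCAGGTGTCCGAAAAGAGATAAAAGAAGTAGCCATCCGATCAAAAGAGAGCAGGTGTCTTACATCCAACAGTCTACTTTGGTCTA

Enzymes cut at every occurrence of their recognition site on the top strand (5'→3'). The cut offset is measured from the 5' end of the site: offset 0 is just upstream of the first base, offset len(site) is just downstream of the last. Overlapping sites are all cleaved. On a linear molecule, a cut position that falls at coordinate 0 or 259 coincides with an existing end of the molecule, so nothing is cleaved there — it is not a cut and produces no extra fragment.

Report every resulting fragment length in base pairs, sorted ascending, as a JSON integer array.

[2,3,4,5,5,5,6,6,7,7,8,8,9,9,9,10,10,10,11,12,12,12,14,14,16,17,28]

Site scan:
  HnxX AAAAGA/4: at [20, 140, 185, 194, 215] ⇒ [24, 144, 189, 198, 219]
  XjeV CAGGTGTC/7: at [8, 45, 93, 175, 224] ⇒ [15, 52, 100, 182, 231]
  PtaIV CATC/4: at [52, 146, 206, 235] ⇒ [56, 150, 210, 239]
  BxoIV TCTA/2: at [1, 54, 64, 78, 118, 135, 169, 245, 255] ⇒ [3, 56, 66, 80, 120, 137, 171, 247, 257]
  YnoIII ACAAC/2: at [59, 84, 108, 153] ⇒ [61, 86, 110, 155]

All cut coordinates (distinct, sorted): [3, 15, 24, 52, 56, 61, 66, 80, 86, 100, 110, 120, 137, 144, 150, 155, 171, 182, 189, 198, 210, 219, 231, 239, 247, 257]

Fragment lengths:
  [0,3): 3 bp
  [3,15): 12 bp
  [15,24): 9 bp
  [24,52): 28 bp
  [52,56): 4 bp
  [56,61): 5 bp
  [61,66): 5 bp
  [66,80): 14 bp
  [80,86): 6 bp
  [86,100): 14 bp
  [100,110): 10 bp
  [110,120): 10 bp
  [120,137): 17 bp
  [137,144): 7 bp
  [144,150): 6 bp
  [150,155): 5 bp
  [155,171): 16 bp
  [171,182): 11 bp
  [182,189): 7 bp
  [189,198): 9 bp
  [198,210): 12 bp
  [210,219): 9 bp
  [219,231): 12 bp
  [231,239): 8 bp
  [239,247): 8 bp
  [247,257): 10 bp
  [257,259): 2 bp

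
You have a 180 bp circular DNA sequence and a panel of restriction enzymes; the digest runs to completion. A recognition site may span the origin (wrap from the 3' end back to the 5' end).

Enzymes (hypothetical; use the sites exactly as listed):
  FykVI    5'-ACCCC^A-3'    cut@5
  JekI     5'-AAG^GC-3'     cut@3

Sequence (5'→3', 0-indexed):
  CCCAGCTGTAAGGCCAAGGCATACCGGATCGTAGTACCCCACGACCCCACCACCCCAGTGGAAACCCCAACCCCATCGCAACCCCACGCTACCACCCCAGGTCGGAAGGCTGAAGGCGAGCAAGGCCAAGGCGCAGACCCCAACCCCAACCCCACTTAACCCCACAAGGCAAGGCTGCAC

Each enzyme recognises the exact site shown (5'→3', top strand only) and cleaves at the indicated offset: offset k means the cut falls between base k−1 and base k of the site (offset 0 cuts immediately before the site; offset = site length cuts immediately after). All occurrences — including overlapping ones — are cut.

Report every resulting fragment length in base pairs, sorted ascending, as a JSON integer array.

Per-enzyme occurrences:
  FykVI (ACCCCA, off=5): starts [35, 43, 51, 63, 69, 80, 93, 136, 142, 148, 158, 178] → cuts [3, 40, 48, 56, 68, 74, 85, 98, 141, 147, 153, 163]
  JekI (AAGGC, off=3): starts [9, 15, 105, 112, 121, 127, 165, 170] → cuts [12, 18, 108, 115, 124, 130, 168, 173]

Pooled cuts: [3, 12, 18, 40, 48, 56, 68, 74, 85, 98, 108, 115, 124, 130, 141, 147, 153, 163, 168, 173]

Fragment lengths:
  3→12: 9 bp
  12→18: 6 bp
  18→40: 22 bp
  40→48: 8 bp
  48→56: 8 bp
  56→68: 12 bp
  68→74: 6 bp
  74→85: 11 bp
  85→98: 13 bp
  98→108: 10 bp
  108→115: 7 bp
  115→124: 9 bp
  124→130: 6 bp
  130→141: 11 bp
  141→147: 6 bp
  147→153: 6 bp
  153→163: 10 bp
  163→168: 5 bp
  168→173: 5 bp
  173→3 (wrap): 180-173+3 = 10 bp

[5,5,6,6,6,6,6,7,8,8,9,9,10,10,10,11,11,12,13,22]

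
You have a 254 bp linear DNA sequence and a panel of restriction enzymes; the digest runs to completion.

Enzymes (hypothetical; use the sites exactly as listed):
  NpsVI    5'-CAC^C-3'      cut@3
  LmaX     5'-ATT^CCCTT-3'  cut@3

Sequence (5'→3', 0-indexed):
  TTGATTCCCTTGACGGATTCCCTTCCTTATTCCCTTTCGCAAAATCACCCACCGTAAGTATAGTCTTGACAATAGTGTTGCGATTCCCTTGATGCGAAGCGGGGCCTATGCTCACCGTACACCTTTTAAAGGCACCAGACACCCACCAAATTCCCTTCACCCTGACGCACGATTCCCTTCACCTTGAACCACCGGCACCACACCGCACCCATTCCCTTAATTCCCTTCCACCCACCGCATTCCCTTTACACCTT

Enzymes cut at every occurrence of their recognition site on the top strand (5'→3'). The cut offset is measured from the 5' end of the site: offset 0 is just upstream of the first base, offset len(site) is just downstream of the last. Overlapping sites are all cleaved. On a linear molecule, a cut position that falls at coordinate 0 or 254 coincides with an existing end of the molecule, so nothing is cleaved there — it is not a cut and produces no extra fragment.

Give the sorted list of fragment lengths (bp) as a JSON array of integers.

Site scan:
  NpsVI CACC/3: at [45, 49, 112, 119, 132, 139, 143, 157, 179, 189, 195, 200, 205, 228, 232, 248] ⇒ [48, 52, 115, 122, 135, 142, 146, 160, 182, 192, 198, 203, 208, 231, 235, 251]
  LmaX ATTCCCTT/3: at [3, 16, 28, 82, 149, 171, 210, 219, 238] ⇒ [6, 19, 31, 85, 152, 174, 213, 222, 241]

All cut coordinates (distinct, sorted): [6, 19, 31, 48, 52, 85, 115, 122, 135, 142, 146, 152, 160, 174, 182, 192, 198, 203, 208, 213, 222, 231, 235, 241, 251]

Fragment lengths:
  [0,6): 6 bp
  [6,19): 13 bp
  [19,31): 12 bp
  [31,48): 17 bp
  [48,52): 4 bp
  [52,85): 33 bp
  [85,115): 30 bp
  [115,122): 7 bp
  [122,135): 13 bp
  [135,142): 7 bp
  [142,146): 4 bp
  [146,152): 6 bp
  [152,160): 8 bp
  [160,174): 14 bp
  [174,182): 8 bp
  [182,192): 10 bp
  [192,198): 6 bp
  [198,203): 5 bp
  [203,208): 5 bp
  [208,213): 5 bp
  [213,222): 9 bp
  [222,231): 9 bp
  [231,235): 4 bp
  [235,241): 6 bp
  [241,251): 10 bp
  [251,254): 3 bp

[3,4,4,4,5,5,5,6,6,6,6,7,7,8,8,9,9,10,10,12,13,13,14,17,30,33]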